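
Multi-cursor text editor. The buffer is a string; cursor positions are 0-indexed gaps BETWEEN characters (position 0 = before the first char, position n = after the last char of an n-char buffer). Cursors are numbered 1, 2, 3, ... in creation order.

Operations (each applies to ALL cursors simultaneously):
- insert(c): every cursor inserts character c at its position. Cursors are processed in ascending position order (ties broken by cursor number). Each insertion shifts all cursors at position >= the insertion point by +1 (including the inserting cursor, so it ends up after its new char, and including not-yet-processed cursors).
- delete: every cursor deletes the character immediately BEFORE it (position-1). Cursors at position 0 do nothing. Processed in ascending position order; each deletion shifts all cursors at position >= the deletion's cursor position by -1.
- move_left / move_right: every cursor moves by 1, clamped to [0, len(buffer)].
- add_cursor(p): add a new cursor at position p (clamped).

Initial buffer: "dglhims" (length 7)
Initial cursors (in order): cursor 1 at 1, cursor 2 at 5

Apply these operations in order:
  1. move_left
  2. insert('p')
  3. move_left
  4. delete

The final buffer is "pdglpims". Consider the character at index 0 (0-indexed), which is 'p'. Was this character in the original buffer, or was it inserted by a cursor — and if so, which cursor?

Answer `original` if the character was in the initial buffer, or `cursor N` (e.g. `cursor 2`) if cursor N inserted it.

Answer: cursor 1

Derivation:
After op 1 (move_left): buffer="dglhims" (len 7), cursors c1@0 c2@4, authorship .......
After op 2 (insert('p')): buffer="pdglhpims" (len 9), cursors c1@1 c2@6, authorship 1....2...
After op 3 (move_left): buffer="pdglhpims" (len 9), cursors c1@0 c2@5, authorship 1....2...
After op 4 (delete): buffer="pdglpims" (len 8), cursors c1@0 c2@4, authorship 1...2...
Authorship (.=original, N=cursor N): 1 . . . 2 . . .
Index 0: author = 1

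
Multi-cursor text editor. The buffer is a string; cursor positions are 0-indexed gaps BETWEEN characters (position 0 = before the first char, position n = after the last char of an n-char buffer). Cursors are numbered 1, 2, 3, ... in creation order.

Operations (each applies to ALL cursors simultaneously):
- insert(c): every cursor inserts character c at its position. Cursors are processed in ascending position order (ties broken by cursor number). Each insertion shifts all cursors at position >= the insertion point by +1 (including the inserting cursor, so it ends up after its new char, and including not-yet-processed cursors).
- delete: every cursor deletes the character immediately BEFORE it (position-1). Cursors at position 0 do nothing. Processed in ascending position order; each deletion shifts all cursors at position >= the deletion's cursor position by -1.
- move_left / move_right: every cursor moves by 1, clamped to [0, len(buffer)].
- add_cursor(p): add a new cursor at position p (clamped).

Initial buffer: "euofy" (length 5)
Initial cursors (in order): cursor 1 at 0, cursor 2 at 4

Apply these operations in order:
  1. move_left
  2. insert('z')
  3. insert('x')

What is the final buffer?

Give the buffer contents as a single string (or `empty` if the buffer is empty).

After op 1 (move_left): buffer="euofy" (len 5), cursors c1@0 c2@3, authorship .....
After op 2 (insert('z')): buffer="zeuozfy" (len 7), cursors c1@1 c2@5, authorship 1...2..
After op 3 (insert('x')): buffer="zxeuozxfy" (len 9), cursors c1@2 c2@7, authorship 11...22..

Answer: zxeuozxfy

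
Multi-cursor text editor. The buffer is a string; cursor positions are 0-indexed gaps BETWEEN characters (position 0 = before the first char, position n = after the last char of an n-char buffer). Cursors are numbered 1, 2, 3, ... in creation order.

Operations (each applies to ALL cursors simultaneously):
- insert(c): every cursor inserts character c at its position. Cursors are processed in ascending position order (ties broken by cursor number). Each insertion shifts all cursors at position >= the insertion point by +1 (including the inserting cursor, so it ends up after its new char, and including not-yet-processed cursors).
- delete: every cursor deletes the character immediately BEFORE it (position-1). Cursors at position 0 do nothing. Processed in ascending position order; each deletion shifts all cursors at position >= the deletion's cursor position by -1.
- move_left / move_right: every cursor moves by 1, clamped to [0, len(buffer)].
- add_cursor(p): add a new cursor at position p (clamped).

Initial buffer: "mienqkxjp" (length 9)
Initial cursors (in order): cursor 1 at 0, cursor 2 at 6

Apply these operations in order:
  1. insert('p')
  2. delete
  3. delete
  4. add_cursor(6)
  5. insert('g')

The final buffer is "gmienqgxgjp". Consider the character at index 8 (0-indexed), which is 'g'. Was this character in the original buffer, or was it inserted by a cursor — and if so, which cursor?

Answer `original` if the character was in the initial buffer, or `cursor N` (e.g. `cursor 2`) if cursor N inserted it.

Answer: cursor 3

Derivation:
After op 1 (insert('p')): buffer="pmienqkpxjp" (len 11), cursors c1@1 c2@8, authorship 1......2...
After op 2 (delete): buffer="mienqkxjp" (len 9), cursors c1@0 c2@6, authorship .........
After op 3 (delete): buffer="mienqxjp" (len 8), cursors c1@0 c2@5, authorship ........
After op 4 (add_cursor(6)): buffer="mienqxjp" (len 8), cursors c1@0 c2@5 c3@6, authorship ........
After op 5 (insert('g')): buffer="gmienqgxgjp" (len 11), cursors c1@1 c2@7 c3@9, authorship 1.....2.3..
Authorship (.=original, N=cursor N): 1 . . . . . 2 . 3 . .
Index 8: author = 3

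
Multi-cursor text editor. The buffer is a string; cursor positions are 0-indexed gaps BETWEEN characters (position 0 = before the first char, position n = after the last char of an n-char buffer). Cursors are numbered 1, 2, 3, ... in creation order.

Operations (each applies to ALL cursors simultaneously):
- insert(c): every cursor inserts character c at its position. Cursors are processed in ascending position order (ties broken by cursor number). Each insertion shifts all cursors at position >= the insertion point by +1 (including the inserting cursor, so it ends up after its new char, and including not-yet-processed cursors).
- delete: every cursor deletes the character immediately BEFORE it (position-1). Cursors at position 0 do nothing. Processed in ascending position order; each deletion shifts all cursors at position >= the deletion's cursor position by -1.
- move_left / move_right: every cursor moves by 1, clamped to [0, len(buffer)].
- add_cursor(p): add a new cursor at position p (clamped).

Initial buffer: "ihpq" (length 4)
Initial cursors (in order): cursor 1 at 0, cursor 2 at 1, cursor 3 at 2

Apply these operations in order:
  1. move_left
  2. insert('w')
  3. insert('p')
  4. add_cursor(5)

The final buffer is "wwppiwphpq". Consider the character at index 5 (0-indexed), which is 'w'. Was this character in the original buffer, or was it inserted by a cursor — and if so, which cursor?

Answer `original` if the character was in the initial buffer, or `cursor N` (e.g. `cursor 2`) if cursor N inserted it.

Answer: cursor 3

Derivation:
After op 1 (move_left): buffer="ihpq" (len 4), cursors c1@0 c2@0 c3@1, authorship ....
After op 2 (insert('w')): buffer="wwiwhpq" (len 7), cursors c1@2 c2@2 c3@4, authorship 12.3...
After op 3 (insert('p')): buffer="wwppiwphpq" (len 10), cursors c1@4 c2@4 c3@7, authorship 1212.33...
After op 4 (add_cursor(5)): buffer="wwppiwphpq" (len 10), cursors c1@4 c2@4 c4@5 c3@7, authorship 1212.33...
Authorship (.=original, N=cursor N): 1 2 1 2 . 3 3 . . .
Index 5: author = 3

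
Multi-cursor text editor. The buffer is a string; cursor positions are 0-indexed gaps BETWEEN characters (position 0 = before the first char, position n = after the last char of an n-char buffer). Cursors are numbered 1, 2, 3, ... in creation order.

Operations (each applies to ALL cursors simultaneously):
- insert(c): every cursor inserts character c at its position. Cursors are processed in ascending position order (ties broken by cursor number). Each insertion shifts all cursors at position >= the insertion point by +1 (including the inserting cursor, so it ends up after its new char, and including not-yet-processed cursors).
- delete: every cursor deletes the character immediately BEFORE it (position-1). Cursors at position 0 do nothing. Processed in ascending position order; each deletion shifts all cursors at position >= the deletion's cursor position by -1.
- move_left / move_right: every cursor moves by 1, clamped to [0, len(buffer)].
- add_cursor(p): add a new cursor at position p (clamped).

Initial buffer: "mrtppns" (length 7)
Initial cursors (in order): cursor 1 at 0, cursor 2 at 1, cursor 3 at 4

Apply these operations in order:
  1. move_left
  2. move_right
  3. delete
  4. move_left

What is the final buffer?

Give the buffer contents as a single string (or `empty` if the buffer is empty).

Answer: rtpns

Derivation:
After op 1 (move_left): buffer="mrtppns" (len 7), cursors c1@0 c2@0 c3@3, authorship .......
After op 2 (move_right): buffer="mrtppns" (len 7), cursors c1@1 c2@1 c3@4, authorship .......
After op 3 (delete): buffer="rtpns" (len 5), cursors c1@0 c2@0 c3@2, authorship .....
After op 4 (move_left): buffer="rtpns" (len 5), cursors c1@0 c2@0 c3@1, authorship .....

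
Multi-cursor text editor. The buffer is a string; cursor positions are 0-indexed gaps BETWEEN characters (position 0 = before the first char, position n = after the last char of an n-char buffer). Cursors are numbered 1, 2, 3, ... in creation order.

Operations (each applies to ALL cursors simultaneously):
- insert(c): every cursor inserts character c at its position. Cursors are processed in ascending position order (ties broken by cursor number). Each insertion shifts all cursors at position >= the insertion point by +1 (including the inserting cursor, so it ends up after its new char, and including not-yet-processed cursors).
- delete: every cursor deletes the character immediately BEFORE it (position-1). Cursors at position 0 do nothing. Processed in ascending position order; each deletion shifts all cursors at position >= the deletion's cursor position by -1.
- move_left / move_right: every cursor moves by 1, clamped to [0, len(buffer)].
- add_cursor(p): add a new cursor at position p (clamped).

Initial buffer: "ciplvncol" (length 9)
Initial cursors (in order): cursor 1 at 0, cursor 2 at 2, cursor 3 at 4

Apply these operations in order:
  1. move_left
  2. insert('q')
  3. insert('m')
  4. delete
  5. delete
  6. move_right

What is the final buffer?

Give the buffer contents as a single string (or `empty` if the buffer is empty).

After op 1 (move_left): buffer="ciplvncol" (len 9), cursors c1@0 c2@1 c3@3, authorship .........
After op 2 (insert('q')): buffer="qcqipqlvncol" (len 12), cursors c1@1 c2@3 c3@6, authorship 1.2..3......
After op 3 (insert('m')): buffer="qmcqmipqmlvncol" (len 15), cursors c1@2 c2@5 c3@9, authorship 11.22..33......
After op 4 (delete): buffer="qcqipqlvncol" (len 12), cursors c1@1 c2@3 c3@6, authorship 1.2..3......
After op 5 (delete): buffer="ciplvncol" (len 9), cursors c1@0 c2@1 c3@3, authorship .........
After op 6 (move_right): buffer="ciplvncol" (len 9), cursors c1@1 c2@2 c3@4, authorship .........

Answer: ciplvncol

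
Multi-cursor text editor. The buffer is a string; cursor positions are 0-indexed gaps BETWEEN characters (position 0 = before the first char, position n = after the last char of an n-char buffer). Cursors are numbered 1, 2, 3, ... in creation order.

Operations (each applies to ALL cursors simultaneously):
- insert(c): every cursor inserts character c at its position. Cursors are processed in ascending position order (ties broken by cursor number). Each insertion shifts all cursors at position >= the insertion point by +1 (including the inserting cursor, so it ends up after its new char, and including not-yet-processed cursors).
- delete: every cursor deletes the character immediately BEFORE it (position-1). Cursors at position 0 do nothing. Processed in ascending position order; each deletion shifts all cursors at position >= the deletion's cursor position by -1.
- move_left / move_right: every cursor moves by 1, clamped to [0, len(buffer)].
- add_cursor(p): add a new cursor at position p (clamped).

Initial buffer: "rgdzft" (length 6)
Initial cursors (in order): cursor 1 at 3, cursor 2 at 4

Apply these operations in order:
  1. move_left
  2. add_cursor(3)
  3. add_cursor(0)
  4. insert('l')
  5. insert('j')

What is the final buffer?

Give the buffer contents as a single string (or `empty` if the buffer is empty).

After op 1 (move_left): buffer="rgdzft" (len 6), cursors c1@2 c2@3, authorship ......
After op 2 (add_cursor(3)): buffer="rgdzft" (len 6), cursors c1@2 c2@3 c3@3, authorship ......
After op 3 (add_cursor(0)): buffer="rgdzft" (len 6), cursors c4@0 c1@2 c2@3 c3@3, authorship ......
After op 4 (insert('l')): buffer="lrgldllzft" (len 10), cursors c4@1 c1@4 c2@7 c3@7, authorship 4..1.23...
After op 5 (insert('j')): buffer="ljrgljdlljjzft" (len 14), cursors c4@2 c1@6 c2@11 c3@11, authorship 44..11.2323...

Answer: ljrgljdlljjzft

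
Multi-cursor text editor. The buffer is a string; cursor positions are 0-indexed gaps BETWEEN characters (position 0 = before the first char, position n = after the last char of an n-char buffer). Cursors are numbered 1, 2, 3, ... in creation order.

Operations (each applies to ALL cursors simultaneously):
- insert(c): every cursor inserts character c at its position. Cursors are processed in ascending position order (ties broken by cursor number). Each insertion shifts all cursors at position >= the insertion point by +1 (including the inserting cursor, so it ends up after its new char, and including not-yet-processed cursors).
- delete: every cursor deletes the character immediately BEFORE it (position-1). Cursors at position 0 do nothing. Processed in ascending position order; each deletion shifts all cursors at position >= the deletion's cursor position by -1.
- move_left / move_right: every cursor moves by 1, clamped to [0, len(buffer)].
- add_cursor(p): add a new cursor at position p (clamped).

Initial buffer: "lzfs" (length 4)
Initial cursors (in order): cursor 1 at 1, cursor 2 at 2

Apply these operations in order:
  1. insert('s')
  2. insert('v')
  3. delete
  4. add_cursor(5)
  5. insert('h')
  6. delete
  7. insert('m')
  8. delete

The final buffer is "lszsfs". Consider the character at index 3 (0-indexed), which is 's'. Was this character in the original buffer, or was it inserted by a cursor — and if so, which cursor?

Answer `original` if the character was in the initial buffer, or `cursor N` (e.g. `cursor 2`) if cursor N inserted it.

After op 1 (insert('s')): buffer="lszsfs" (len 6), cursors c1@2 c2@4, authorship .1.2..
After op 2 (insert('v')): buffer="lsvzsvfs" (len 8), cursors c1@3 c2@6, authorship .11.22..
After op 3 (delete): buffer="lszsfs" (len 6), cursors c1@2 c2@4, authorship .1.2..
After op 4 (add_cursor(5)): buffer="lszsfs" (len 6), cursors c1@2 c2@4 c3@5, authorship .1.2..
After op 5 (insert('h')): buffer="lshzshfhs" (len 9), cursors c1@3 c2@6 c3@8, authorship .11.22.3.
After op 6 (delete): buffer="lszsfs" (len 6), cursors c1@2 c2@4 c3@5, authorship .1.2..
After op 7 (insert('m')): buffer="lsmzsmfms" (len 9), cursors c1@3 c2@6 c3@8, authorship .11.22.3.
After op 8 (delete): buffer="lszsfs" (len 6), cursors c1@2 c2@4 c3@5, authorship .1.2..
Authorship (.=original, N=cursor N): . 1 . 2 . .
Index 3: author = 2

Answer: cursor 2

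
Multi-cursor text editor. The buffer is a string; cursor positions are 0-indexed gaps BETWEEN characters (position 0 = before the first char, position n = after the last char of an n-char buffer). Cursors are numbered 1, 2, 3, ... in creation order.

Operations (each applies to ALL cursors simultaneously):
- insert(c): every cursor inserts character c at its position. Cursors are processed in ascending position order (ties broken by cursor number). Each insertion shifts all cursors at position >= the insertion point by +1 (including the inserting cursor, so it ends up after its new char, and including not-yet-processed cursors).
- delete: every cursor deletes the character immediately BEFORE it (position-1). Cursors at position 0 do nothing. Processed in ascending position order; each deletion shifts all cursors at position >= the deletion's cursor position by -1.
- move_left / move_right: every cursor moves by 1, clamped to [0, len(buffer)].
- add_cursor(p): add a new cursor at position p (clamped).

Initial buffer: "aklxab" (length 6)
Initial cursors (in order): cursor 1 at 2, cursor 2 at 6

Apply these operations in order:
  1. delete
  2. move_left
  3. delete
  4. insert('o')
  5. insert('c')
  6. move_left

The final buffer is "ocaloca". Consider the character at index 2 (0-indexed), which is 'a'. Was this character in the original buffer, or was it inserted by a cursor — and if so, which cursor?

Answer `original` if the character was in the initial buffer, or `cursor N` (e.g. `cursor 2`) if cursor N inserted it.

After op 1 (delete): buffer="alxa" (len 4), cursors c1@1 c2@4, authorship ....
After op 2 (move_left): buffer="alxa" (len 4), cursors c1@0 c2@3, authorship ....
After op 3 (delete): buffer="ala" (len 3), cursors c1@0 c2@2, authorship ...
After op 4 (insert('o')): buffer="oaloa" (len 5), cursors c1@1 c2@4, authorship 1..2.
After op 5 (insert('c')): buffer="ocaloca" (len 7), cursors c1@2 c2@6, authorship 11..22.
After op 6 (move_left): buffer="ocaloca" (len 7), cursors c1@1 c2@5, authorship 11..22.
Authorship (.=original, N=cursor N): 1 1 . . 2 2 .
Index 2: author = original

Answer: original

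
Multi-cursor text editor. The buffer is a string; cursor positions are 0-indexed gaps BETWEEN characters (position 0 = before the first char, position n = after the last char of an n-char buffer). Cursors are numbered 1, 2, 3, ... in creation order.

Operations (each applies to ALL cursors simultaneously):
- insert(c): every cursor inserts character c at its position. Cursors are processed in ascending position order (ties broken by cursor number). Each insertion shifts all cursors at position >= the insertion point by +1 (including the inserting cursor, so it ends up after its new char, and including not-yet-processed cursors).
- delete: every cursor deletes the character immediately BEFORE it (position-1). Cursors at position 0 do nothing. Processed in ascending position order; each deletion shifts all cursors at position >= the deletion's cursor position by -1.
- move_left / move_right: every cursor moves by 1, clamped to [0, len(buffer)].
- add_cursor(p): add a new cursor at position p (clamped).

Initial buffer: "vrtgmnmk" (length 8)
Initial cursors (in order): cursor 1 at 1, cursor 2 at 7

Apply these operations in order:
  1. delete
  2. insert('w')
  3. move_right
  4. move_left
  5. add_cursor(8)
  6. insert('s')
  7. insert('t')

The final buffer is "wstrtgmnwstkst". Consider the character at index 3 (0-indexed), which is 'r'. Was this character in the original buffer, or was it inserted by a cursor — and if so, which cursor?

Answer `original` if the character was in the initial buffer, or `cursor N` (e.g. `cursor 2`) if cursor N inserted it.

Answer: original

Derivation:
After op 1 (delete): buffer="rtgmnk" (len 6), cursors c1@0 c2@5, authorship ......
After op 2 (insert('w')): buffer="wrtgmnwk" (len 8), cursors c1@1 c2@7, authorship 1.....2.
After op 3 (move_right): buffer="wrtgmnwk" (len 8), cursors c1@2 c2@8, authorship 1.....2.
After op 4 (move_left): buffer="wrtgmnwk" (len 8), cursors c1@1 c2@7, authorship 1.....2.
After op 5 (add_cursor(8)): buffer="wrtgmnwk" (len 8), cursors c1@1 c2@7 c3@8, authorship 1.....2.
After op 6 (insert('s')): buffer="wsrtgmnwsks" (len 11), cursors c1@2 c2@9 c3@11, authorship 11.....22.3
After op 7 (insert('t')): buffer="wstrtgmnwstkst" (len 14), cursors c1@3 c2@11 c3@14, authorship 111.....222.33
Authorship (.=original, N=cursor N): 1 1 1 . . . . . 2 2 2 . 3 3
Index 3: author = original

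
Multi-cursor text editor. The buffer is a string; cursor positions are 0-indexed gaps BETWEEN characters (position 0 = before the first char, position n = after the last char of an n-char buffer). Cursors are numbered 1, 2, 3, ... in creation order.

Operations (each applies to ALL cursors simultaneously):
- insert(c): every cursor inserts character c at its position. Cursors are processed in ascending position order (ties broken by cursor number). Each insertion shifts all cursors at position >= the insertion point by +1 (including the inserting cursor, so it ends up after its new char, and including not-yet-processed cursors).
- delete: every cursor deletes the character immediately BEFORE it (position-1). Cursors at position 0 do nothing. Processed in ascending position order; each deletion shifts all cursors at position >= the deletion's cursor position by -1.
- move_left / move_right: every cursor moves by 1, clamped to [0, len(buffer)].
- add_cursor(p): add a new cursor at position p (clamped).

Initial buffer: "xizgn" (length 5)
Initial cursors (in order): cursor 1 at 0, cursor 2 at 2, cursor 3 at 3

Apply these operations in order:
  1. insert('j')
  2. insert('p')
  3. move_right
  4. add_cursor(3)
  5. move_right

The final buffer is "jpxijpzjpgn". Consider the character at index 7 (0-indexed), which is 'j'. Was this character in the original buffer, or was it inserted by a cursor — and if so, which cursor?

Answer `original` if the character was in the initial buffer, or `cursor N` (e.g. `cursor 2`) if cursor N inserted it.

After op 1 (insert('j')): buffer="jxijzjgn" (len 8), cursors c1@1 c2@4 c3@6, authorship 1..2.3..
After op 2 (insert('p')): buffer="jpxijpzjpgn" (len 11), cursors c1@2 c2@6 c3@9, authorship 11..22.33..
After op 3 (move_right): buffer="jpxijpzjpgn" (len 11), cursors c1@3 c2@7 c3@10, authorship 11..22.33..
After op 4 (add_cursor(3)): buffer="jpxijpzjpgn" (len 11), cursors c1@3 c4@3 c2@7 c3@10, authorship 11..22.33..
After op 5 (move_right): buffer="jpxijpzjpgn" (len 11), cursors c1@4 c4@4 c2@8 c3@11, authorship 11..22.33..
Authorship (.=original, N=cursor N): 1 1 . . 2 2 . 3 3 . .
Index 7: author = 3

Answer: cursor 3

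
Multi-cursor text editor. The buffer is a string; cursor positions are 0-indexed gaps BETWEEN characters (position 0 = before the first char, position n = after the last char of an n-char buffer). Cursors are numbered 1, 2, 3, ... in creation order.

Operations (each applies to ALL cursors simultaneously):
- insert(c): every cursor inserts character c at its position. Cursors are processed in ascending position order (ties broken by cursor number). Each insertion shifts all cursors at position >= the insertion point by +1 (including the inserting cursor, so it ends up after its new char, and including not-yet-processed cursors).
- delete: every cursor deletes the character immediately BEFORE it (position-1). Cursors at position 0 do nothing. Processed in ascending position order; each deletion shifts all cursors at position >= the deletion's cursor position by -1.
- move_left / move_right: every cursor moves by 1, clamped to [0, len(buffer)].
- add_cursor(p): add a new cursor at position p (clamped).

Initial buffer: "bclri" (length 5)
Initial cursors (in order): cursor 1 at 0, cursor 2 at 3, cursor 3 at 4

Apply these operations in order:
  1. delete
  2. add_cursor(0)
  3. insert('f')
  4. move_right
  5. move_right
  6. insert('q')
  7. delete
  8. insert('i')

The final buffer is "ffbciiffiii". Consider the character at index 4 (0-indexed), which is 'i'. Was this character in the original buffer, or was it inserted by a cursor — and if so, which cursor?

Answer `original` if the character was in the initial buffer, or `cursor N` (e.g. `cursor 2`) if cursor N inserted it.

After op 1 (delete): buffer="bci" (len 3), cursors c1@0 c2@2 c3@2, authorship ...
After op 2 (add_cursor(0)): buffer="bci" (len 3), cursors c1@0 c4@0 c2@2 c3@2, authorship ...
After op 3 (insert('f')): buffer="ffbcffi" (len 7), cursors c1@2 c4@2 c2@6 c3@6, authorship 14..23.
After op 4 (move_right): buffer="ffbcffi" (len 7), cursors c1@3 c4@3 c2@7 c3@7, authorship 14..23.
After op 5 (move_right): buffer="ffbcffi" (len 7), cursors c1@4 c4@4 c2@7 c3@7, authorship 14..23.
After op 6 (insert('q')): buffer="ffbcqqffiqq" (len 11), cursors c1@6 c4@6 c2@11 c3@11, authorship 14..1423.23
After op 7 (delete): buffer="ffbcffi" (len 7), cursors c1@4 c4@4 c2@7 c3@7, authorship 14..23.
After op 8 (insert('i')): buffer="ffbciiffiii" (len 11), cursors c1@6 c4@6 c2@11 c3@11, authorship 14..1423.23
Authorship (.=original, N=cursor N): 1 4 . . 1 4 2 3 . 2 3
Index 4: author = 1

Answer: cursor 1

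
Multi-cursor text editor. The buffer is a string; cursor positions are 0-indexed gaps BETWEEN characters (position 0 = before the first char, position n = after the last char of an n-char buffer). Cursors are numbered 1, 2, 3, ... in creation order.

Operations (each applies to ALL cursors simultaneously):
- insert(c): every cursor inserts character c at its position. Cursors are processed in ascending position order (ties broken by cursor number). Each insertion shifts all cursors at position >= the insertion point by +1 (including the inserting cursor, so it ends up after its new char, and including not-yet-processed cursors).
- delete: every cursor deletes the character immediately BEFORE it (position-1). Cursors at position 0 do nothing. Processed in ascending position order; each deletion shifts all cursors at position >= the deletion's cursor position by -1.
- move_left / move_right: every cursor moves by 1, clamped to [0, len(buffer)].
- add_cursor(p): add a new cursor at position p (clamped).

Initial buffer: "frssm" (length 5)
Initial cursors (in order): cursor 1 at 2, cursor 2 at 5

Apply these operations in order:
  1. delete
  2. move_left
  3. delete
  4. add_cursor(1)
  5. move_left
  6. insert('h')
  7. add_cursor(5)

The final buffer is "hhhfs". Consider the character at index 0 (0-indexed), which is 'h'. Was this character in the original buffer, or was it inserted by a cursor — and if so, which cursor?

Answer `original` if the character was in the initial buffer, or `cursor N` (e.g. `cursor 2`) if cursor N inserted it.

Answer: cursor 1

Derivation:
After op 1 (delete): buffer="fss" (len 3), cursors c1@1 c2@3, authorship ...
After op 2 (move_left): buffer="fss" (len 3), cursors c1@0 c2@2, authorship ...
After op 3 (delete): buffer="fs" (len 2), cursors c1@0 c2@1, authorship ..
After op 4 (add_cursor(1)): buffer="fs" (len 2), cursors c1@0 c2@1 c3@1, authorship ..
After op 5 (move_left): buffer="fs" (len 2), cursors c1@0 c2@0 c3@0, authorship ..
After op 6 (insert('h')): buffer="hhhfs" (len 5), cursors c1@3 c2@3 c3@3, authorship 123..
After op 7 (add_cursor(5)): buffer="hhhfs" (len 5), cursors c1@3 c2@3 c3@3 c4@5, authorship 123..
Authorship (.=original, N=cursor N): 1 2 3 . .
Index 0: author = 1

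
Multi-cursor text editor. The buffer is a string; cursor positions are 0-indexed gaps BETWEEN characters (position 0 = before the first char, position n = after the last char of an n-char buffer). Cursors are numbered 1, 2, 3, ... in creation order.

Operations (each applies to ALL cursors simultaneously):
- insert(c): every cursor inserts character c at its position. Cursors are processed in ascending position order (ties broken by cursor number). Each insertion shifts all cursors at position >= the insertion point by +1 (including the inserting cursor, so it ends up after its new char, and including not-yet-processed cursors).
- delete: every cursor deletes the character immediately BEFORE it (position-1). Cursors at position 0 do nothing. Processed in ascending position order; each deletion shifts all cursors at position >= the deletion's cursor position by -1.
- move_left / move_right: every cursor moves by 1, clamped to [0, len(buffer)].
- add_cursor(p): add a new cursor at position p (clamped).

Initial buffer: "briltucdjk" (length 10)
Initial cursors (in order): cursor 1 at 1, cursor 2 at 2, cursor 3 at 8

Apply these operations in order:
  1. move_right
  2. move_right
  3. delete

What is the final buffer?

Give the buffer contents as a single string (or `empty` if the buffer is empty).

Answer: brtucdj

Derivation:
After op 1 (move_right): buffer="briltucdjk" (len 10), cursors c1@2 c2@3 c3@9, authorship ..........
After op 2 (move_right): buffer="briltucdjk" (len 10), cursors c1@3 c2@4 c3@10, authorship ..........
After op 3 (delete): buffer="brtucdj" (len 7), cursors c1@2 c2@2 c3@7, authorship .......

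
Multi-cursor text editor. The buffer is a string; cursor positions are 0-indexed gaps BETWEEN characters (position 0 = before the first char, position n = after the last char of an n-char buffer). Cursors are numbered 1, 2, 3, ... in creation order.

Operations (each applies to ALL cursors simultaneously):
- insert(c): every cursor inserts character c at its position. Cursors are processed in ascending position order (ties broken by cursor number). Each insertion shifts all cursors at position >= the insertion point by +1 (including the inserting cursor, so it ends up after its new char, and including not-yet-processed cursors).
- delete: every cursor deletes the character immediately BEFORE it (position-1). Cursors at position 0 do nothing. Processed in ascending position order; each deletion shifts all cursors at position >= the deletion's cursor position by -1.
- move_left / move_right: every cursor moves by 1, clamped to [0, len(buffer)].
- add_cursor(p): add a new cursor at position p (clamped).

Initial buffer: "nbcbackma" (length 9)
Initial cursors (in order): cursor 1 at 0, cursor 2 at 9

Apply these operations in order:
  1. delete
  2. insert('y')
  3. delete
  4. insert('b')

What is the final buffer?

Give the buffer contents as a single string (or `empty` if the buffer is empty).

Answer: bnbcbackmb

Derivation:
After op 1 (delete): buffer="nbcbackm" (len 8), cursors c1@0 c2@8, authorship ........
After op 2 (insert('y')): buffer="ynbcbackmy" (len 10), cursors c1@1 c2@10, authorship 1........2
After op 3 (delete): buffer="nbcbackm" (len 8), cursors c1@0 c2@8, authorship ........
After op 4 (insert('b')): buffer="bnbcbackmb" (len 10), cursors c1@1 c2@10, authorship 1........2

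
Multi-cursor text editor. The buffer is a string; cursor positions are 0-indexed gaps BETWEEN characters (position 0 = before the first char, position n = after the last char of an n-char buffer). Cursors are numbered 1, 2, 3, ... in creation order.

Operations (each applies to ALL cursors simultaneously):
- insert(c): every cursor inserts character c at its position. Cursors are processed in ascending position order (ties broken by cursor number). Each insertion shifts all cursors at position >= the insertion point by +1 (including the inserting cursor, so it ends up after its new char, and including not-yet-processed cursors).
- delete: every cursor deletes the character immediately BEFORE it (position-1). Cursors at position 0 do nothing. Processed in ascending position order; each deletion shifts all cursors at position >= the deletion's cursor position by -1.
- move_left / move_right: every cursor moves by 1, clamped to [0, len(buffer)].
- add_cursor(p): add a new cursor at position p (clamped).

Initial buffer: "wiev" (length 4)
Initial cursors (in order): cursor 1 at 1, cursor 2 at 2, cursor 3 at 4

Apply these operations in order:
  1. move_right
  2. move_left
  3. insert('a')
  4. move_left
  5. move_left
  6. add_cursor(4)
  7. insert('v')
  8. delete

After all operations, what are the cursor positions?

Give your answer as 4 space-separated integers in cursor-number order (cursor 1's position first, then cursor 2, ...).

Answer: 0 2 4 4

Derivation:
After op 1 (move_right): buffer="wiev" (len 4), cursors c1@2 c2@3 c3@4, authorship ....
After op 2 (move_left): buffer="wiev" (len 4), cursors c1@1 c2@2 c3@3, authorship ....
After op 3 (insert('a')): buffer="waiaeav" (len 7), cursors c1@2 c2@4 c3@6, authorship .1.2.3.
After op 4 (move_left): buffer="waiaeav" (len 7), cursors c1@1 c2@3 c3@5, authorship .1.2.3.
After op 5 (move_left): buffer="waiaeav" (len 7), cursors c1@0 c2@2 c3@4, authorship .1.2.3.
After op 6 (add_cursor(4)): buffer="waiaeav" (len 7), cursors c1@0 c2@2 c3@4 c4@4, authorship .1.2.3.
After op 7 (insert('v')): buffer="vwaviavveav" (len 11), cursors c1@1 c2@4 c3@8 c4@8, authorship 1.12.234.3.
After op 8 (delete): buffer="waiaeav" (len 7), cursors c1@0 c2@2 c3@4 c4@4, authorship .1.2.3.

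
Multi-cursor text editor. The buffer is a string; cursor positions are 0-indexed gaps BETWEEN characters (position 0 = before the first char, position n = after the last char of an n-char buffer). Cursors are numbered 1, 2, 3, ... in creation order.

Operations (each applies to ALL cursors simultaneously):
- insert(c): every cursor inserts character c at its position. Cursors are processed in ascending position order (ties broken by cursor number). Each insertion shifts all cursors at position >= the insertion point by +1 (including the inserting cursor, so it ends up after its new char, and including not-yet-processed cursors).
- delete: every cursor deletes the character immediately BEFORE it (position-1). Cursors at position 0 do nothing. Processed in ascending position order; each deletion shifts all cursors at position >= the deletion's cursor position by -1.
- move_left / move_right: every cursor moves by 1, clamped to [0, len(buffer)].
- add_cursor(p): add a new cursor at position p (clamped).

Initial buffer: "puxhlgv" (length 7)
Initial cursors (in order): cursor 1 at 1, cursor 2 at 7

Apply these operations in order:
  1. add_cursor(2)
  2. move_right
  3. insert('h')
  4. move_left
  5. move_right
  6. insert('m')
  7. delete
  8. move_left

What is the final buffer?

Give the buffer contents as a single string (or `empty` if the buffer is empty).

Answer: puhxhhlgvh

Derivation:
After op 1 (add_cursor(2)): buffer="puxhlgv" (len 7), cursors c1@1 c3@2 c2@7, authorship .......
After op 2 (move_right): buffer="puxhlgv" (len 7), cursors c1@2 c3@3 c2@7, authorship .......
After op 3 (insert('h')): buffer="puhxhhlgvh" (len 10), cursors c1@3 c3@5 c2@10, authorship ..1.3....2
After op 4 (move_left): buffer="puhxhhlgvh" (len 10), cursors c1@2 c3@4 c2@9, authorship ..1.3....2
After op 5 (move_right): buffer="puhxhhlgvh" (len 10), cursors c1@3 c3@5 c2@10, authorship ..1.3....2
After op 6 (insert('m')): buffer="puhmxhmhlgvhm" (len 13), cursors c1@4 c3@7 c2@13, authorship ..11.33....22
After op 7 (delete): buffer="puhxhhlgvh" (len 10), cursors c1@3 c3@5 c2@10, authorship ..1.3....2
After op 8 (move_left): buffer="puhxhhlgvh" (len 10), cursors c1@2 c3@4 c2@9, authorship ..1.3....2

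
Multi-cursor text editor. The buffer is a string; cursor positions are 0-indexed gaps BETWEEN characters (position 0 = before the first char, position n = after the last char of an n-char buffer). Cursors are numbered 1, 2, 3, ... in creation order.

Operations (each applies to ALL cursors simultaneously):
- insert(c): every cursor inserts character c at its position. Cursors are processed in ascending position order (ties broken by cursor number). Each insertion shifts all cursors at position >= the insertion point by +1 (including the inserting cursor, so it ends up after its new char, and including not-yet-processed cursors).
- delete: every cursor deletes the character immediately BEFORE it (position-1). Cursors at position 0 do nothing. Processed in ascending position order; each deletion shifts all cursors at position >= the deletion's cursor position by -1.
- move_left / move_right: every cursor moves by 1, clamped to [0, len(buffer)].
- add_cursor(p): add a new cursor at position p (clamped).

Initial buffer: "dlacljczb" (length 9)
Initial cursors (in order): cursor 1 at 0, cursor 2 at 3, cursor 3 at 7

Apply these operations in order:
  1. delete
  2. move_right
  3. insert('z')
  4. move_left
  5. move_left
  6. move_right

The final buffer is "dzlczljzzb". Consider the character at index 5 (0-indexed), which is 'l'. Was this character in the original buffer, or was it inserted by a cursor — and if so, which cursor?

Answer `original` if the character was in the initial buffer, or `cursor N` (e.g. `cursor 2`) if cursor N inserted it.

Answer: original

Derivation:
After op 1 (delete): buffer="dlcljzb" (len 7), cursors c1@0 c2@2 c3@5, authorship .......
After op 2 (move_right): buffer="dlcljzb" (len 7), cursors c1@1 c2@3 c3@6, authorship .......
After op 3 (insert('z')): buffer="dzlczljzzb" (len 10), cursors c1@2 c2@5 c3@9, authorship .1..2...3.
After op 4 (move_left): buffer="dzlczljzzb" (len 10), cursors c1@1 c2@4 c3@8, authorship .1..2...3.
After op 5 (move_left): buffer="dzlczljzzb" (len 10), cursors c1@0 c2@3 c3@7, authorship .1..2...3.
After op 6 (move_right): buffer="dzlczljzzb" (len 10), cursors c1@1 c2@4 c3@8, authorship .1..2...3.
Authorship (.=original, N=cursor N): . 1 . . 2 . . . 3 .
Index 5: author = original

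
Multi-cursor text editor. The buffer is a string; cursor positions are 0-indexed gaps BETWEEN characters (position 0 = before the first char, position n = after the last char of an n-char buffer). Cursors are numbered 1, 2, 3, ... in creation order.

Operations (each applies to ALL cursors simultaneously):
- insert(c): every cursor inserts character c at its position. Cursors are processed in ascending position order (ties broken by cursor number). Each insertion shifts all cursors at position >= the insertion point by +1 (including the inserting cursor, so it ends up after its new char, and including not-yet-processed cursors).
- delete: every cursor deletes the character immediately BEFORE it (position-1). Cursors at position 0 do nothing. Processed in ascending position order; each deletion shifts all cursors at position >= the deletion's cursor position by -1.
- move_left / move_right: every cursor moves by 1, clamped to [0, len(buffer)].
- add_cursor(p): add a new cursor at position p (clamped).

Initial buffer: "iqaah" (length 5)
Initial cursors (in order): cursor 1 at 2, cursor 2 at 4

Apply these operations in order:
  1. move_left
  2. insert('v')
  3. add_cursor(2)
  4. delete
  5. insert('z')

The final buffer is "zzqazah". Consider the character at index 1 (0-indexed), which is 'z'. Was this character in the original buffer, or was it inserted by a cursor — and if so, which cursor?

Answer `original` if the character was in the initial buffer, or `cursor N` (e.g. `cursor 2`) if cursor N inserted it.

After op 1 (move_left): buffer="iqaah" (len 5), cursors c1@1 c2@3, authorship .....
After op 2 (insert('v')): buffer="ivqavah" (len 7), cursors c1@2 c2@5, authorship .1..2..
After op 3 (add_cursor(2)): buffer="ivqavah" (len 7), cursors c1@2 c3@2 c2@5, authorship .1..2..
After op 4 (delete): buffer="qaah" (len 4), cursors c1@0 c3@0 c2@2, authorship ....
After op 5 (insert('z')): buffer="zzqazah" (len 7), cursors c1@2 c3@2 c2@5, authorship 13..2..
Authorship (.=original, N=cursor N): 1 3 . . 2 . .
Index 1: author = 3

Answer: cursor 3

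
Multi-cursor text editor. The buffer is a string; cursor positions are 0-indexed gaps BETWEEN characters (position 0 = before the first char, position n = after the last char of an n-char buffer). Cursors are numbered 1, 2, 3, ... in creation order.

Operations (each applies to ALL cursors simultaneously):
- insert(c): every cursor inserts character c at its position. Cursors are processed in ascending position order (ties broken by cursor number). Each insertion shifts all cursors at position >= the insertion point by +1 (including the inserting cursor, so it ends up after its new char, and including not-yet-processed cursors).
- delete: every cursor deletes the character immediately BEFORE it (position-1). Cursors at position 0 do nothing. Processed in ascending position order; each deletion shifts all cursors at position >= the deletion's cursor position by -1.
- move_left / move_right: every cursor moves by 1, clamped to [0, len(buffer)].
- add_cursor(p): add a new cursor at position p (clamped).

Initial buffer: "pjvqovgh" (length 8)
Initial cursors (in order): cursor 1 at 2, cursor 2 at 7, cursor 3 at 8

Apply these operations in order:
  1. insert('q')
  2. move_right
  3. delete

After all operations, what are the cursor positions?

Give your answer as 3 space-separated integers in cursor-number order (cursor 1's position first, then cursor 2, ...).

After op 1 (insert('q')): buffer="pjqvqovgqhq" (len 11), cursors c1@3 c2@9 c3@11, authorship ..1.....2.3
After op 2 (move_right): buffer="pjqvqovgqhq" (len 11), cursors c1@4 c2@10 c3@11, authorship ..1.....2.3
After op 3 (delete): buffer="pjqqovgq" (len 8), cursors c1@3 c2@8 c3@8, authorship ..1....2

Answer: 3 8 8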